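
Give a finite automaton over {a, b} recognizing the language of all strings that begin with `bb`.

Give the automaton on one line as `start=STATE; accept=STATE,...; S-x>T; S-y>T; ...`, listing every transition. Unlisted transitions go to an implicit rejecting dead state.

Walk along `bb` while the input agrees: from S0 take `b` to S1, and so on. Any deviation drops to the rejecting sink S3. Once S2 is reached the prefix is confirmed and every continuation is accepted.
        a   b  
>  S0   S3  S1 
   S1   S3  S2 
 * S2   S2  S2 
   S3   S3  S3 
(> = start, * = accepting)

start=S0; accept=S2; S0-a>S3; S0-b>S1; S1-a>S3; S1-b>S2; S2-a>S2; S2-b>S2; S3-a>S3; S3-b>S3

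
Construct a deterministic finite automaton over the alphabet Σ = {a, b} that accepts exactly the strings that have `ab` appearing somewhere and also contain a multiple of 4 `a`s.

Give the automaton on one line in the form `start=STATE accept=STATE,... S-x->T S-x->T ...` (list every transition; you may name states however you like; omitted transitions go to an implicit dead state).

start=s0 accept=s8 s0-a->s1 s0-b->s0 s1-a->s2 s1-b->s3 s2-a->s4 s2-b->s5 s3-a->s5 s3-b->s3 s4-a->s6 s4-b->s7 s5-a->s7 s5-b->s5 s6-a->s1 s6-b->s8 s7-a->s8 s7-b->s7 s8-a->s3 s8-b->s8

Run two small machines in parallel and take their product. One (3 states) tracks whether and how much of `ab` has been seen; the other (4 states) tracks the count of `a`s modulo 4. Each combined state is a pair, one component from each; accept when both components accept.
A 9-state machine:
        a   b  
>  s0   s1  s0 
   s1   s2  s3 
   s2   s4  s5 
   s3   s5  s3 
   s4   s6  s7 
   s5   s7  s5 
   s6   s1  s8 
   s7   s8  s7 
 * s8   s3  s8 
(> = start, * = accepting)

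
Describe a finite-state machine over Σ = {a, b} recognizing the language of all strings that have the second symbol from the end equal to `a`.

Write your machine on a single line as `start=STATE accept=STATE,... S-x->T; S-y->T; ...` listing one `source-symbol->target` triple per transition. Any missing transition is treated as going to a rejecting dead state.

A DFA must remember the last 2 symbols (since which symbol is second-to-last isn't known until the input ends). Use one state per possible window of the last ≤2 symbols; accept from those whose window starts with `a`.
A 7-state machine:
        a   b  
>  q0   q1  q2 
   q1   q3  q4 
   q2   q5  q6 
 * q3   q3  q4 
 * q4   q5  q6 
   q5   q3  q4 
   q6   q5  q6 
(> = start, * = accepting)

start=q0; accept=q3,q4; q0-a->q1; q0-b->q2; q1-a->q3; q1-b->q4; q2-a->q5; q2-b->q6; q3-a->q3; q3-b->q4; q4-a->q5; q4-b->q6; q5-a->q3; q5-b->q4; q6-a->q5; q6-b->q6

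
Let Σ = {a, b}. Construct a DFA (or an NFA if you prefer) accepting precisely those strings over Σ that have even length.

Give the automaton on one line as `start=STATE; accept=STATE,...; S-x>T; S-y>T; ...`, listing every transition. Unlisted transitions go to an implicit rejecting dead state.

Count input length modulo 2: every symbol advances one step around the cycle q0 → q1 → q0. Accept at q0.
With 2 states:
        a   b  
>* q0   q1  q1 
   q1   q0  q0 
(> = start, * = accepting)

start=q0; accept=q0; q0-a>q1; q0-b>q1; q1-a>q0; q1-b>q0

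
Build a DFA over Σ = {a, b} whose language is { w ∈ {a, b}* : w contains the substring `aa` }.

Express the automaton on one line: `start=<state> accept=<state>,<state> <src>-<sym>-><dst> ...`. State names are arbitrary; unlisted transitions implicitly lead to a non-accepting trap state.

start=q0 accept=q2 q0-a->q1 q0-b->q0 q1-a->q2 q1-b->q0 q2-a->q2 q2-b->q2

States q0..q1 record the length of the longest prefix of `aa` that matches the current input suffix. Reaching q2 means `aa` has been seen, and we stay there forever. Accept from q2.
3 states suffice.
        a   b  
>  q0   q1  q0 
   q1   q2  q0 
 * q2   q2  q2 
(> = start, * = accepting)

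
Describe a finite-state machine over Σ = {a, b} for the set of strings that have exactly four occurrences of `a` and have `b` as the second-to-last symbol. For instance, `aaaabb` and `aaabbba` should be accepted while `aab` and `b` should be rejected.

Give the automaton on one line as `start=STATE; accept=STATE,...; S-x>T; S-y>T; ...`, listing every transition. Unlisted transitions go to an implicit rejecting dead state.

start=s0; accept=s17,s21; s0-a>s1; s0-b>s2; s1-a>s3; s1-b>s4; s2-a>s5; s2-b>s6; s3-a>s7; s3-b>s8; s4-a>s9; s4-b>s10; s5-a>s3; s5-b>s4; s6-a>s5; s6-b>s6; s7-a>s11; s7-b>s12; s8-a>s13; s8-b>s14; s9-a>s7; s9-b>s8; s10-a>s9; s10-b>s10; s11-a>s15; s11-b>s16; s12-a>s17; s12-b>s18; s13-a>s11; s13-b>s12; s14-a>s13; s14-b>s14; s15-a>s15; s15-b>s19; s16-a>s20; s16-b>s21; s17-a>s15; s17-b>s16; s18-a>s17; s18-b>s18; s19-a>s20; s19-b>s22; s20-a>s15; s20-b>s19; s21-a>s20; s21-b>s21; s22-a>s20; s22-b>s22

Build one automaton per condition and run them in lockstep. The first has 6 states tracking the count of `a`s, saturating at 5; the second has 7 states tracking the last 2 symbols read. A product state is a pair (one from each), accepting exactly when both do.
With 23 states:
          a    b  
>  s0     s1   s2 
   s1     s3   s4 
   s2     s5   s6 
   s3     s7   s8 
   s4     s9  s10 
   s5     s3   s4 
   s6     s5   s6 
   s7    s11  s12 
   s8    s13  s14 
   s9     s7   s8 
   s10    s9  s10 
   s11   s15  s16 
   s12   s17  s18 
   s13   s11  s12 
   s14   s13  s14 
   s15   s15  s19 
   s16   s20  s21 
 * s17   s15  s16 
   s18   s17  s18 
   s19   s20  s22 
   s20   s15  s19 
 * s21   s20  s21 
   s22   s20  s22 
(> = start, * = accepting)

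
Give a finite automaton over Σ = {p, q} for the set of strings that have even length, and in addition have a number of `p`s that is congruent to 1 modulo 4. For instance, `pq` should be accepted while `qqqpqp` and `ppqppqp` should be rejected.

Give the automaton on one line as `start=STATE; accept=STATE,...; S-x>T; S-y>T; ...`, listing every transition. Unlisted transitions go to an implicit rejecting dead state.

start=s0; accept=s4; s0-p>s1; s0-q>s2; s1-p>s3; s1-q>s4; s2-p>s4; s2-q>s0; s3-p>s5; s3-q>s6; s4-p>s6; s4-q>s1; s5-p>s0; s5-q>s7; s6-p>s7; s6-q>s3; s7-p>s2; s7-q>s5

Handle the two conditions separately and then intersect. One (2 states) tracks the input length modulo 2; the other (4 states) tracks the count of `p`s modulo 4. Each combined state is a pair, one component from each; accept when both components accept.
        p   q  
>  s0   s1  s2 
   s1   s3  s4 
   s2   s4  s0 
   s3   s5  s6 
 * s4   s6  s1 
   s5   s0  s7 
   s6   s7  s3 
   s7   s2  s5 
(> = start, * = accepting)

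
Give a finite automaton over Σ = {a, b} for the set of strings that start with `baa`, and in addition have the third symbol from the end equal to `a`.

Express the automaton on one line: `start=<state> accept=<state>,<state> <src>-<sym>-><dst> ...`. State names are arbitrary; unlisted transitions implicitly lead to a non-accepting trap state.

start=S0 accept=S16,S17,S18,S19 S0-a->S1 S0-b->S2 S1-a->S3 S1-b->S4 S2-a->S5 S2-b->S6 S3-a->S7 S3-b->S8 S4-a->S9 S4-b->S10 S5-a->S11 S5-b->S12 S6-a->S13 S6-b->S14 S7-a->S7 S7-b->S8 S8-a->S9 S8-b->S10 S9-a->S15 S9-b->S12 S10-a->S13 S10-b->S14 S11-a->S16 S11-b->S17 S12-a->S9 S12-b->S10 S13-a->S15 S13-b->S12 S14-a->S13 S14-b->S14 S15-a->S7 S15-b->S8 S16-a->S16 S16-b->S17 S17-a->S18 S17-b->S19 S18-a->S11 S18-b->S20 S19-a->S21 S19-b->S22 S20-a->S18 S20-b->S19 S21-a->S11 S21-b->S20 S22-a->S21 S22-b->S22

Run two small machines in parallel and take their product. The first has 5 states tracking whether the input so far still matches the prefix `baa`; the second has 15 states tracking the last 3 symbols read. A product state is a pair (one from each), accepting exactly when both do.
A 23-state machine:
          a    b  
>  S0     S1   S2 
   S1     S3   S4 
   S2     S5   S6 
   S3     S7   S8 
   S4     S9  S10 
   S5    S11  S12 
   S6    S13  S14 
   S7     S7   S8 
   S8     S9  S10 
   S9    S15  S12 
   S10   S13  S14 
   S11   S16  S17 
   S12    S9  S10 
   S13   S15  S12 
   S14   S13  S14 
   S15    S7   S8 
 * S16   S16  S17 
 * S17   S18  S19 
 * S18   S11  S20 
 * S19   S21  S22 
   S20   S18  S19 
   S21   S11  S20 
   S22   S21  S22 
(> = start, * = accepting)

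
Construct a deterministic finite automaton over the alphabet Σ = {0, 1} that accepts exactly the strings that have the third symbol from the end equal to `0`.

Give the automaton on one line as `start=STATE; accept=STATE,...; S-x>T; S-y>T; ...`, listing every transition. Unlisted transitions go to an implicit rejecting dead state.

A DFA must remember the last 3 symbols (since which symbol is third-to-last isn't known until the input ends). Use one state per possible window of the last ≤3 symbols; accept from those whose window starts with `0`.
A 15-state machine:
          0    1  
>  q0     q1   q2 
   q1     q3   q4 
   q2     q5   q6 
   q3     q7   q8 
   q4     q9  q10 
   q5    q11  q12 
   q6    q13  q14 
 * q7     q7   q8 
 * q8     q9  q10 
 * q9    q11  q12 
 * q10   q13  q14 
   q11    q7   q8 
   q12    q9  q10 
   q13   q11  q12 
   q14   q13  q14 
(> = start, * = accepting)

start=q0; accept=q7,q8,q9,q10; q0-0>q1; q0-1>q2; q1-0>q3; q1-1>q4; q2-0>q5; q2-1>q6; q3-0>q7; q3-1>q8; q4-0>q9; q4-1>q10; q5-0>q11; q5-1>q12; q6-0>q13; q6-1>q14; q7-0>q7; q7-1>q8; q8-0>q9; q8-1>q10; q9-0>q11; q9-1>q12; q10-0>q13; q10-1>q14; q11-0>q7; q11-1>q8; q12-0>q9; q12-1>q10; q13-0>q11; q13-1>q12; q14-0>q13; q14-1>q14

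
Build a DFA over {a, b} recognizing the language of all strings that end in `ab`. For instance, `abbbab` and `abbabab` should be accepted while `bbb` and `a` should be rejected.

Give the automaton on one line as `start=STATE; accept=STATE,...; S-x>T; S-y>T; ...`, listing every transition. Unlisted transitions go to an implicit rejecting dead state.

Let each state record the length of the longest suffix of the input read so far that is also a prefix of `ab`. q1 means the last symbol is `a`; q2 means the last 2 symbols are `ab`. Accept only at q2, where the string currently ends in `ab`.
A 3-state machine:
        a   b  
>  q0   q1  q0 
   q1   q1  q2 
 * q2   q1  q0 
(> = start, * = accepting)

start=q0; accept=q2; q0-a>q1; q0-b>q0; q1-a>q1; q1-b>q2; q2-a>q1; q2-b>q0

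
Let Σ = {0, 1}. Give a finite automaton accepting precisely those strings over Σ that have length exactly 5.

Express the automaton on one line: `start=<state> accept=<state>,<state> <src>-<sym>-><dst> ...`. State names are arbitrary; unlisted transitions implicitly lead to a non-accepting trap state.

We only need to distinguish lengths 0, 1, …, 5, and '>5'. Chain S0 → S1 → S2 → S3 → S4 → S5 → S6 on every symbol, with S6 looping. Accepting states: {S5}.
7 states suffice.
        0   1  
>  S0   S1  S1 
   S1   S2  S2 
   S2   S3  S3 
   S3   S4  S4 
   S4   S5  S5 
 * S5   S6  S6 
   S6   S6  S6 
(> = start, * = accepting)

start=S0 accept=S5 S0-0->S1 S0-1->S1 S1-0->S2 S1-1->S2 S2-0->S3 S2-1->S3 S3-0->S4 S3-1->S4 S4-0->S5 S4-1->S5 S5-0->S6 S5-1->S6 S6-0->S6 S6-1->S6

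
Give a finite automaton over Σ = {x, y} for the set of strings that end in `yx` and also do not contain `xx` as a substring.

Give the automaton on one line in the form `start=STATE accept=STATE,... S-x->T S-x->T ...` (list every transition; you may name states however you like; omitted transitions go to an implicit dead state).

Build one automaton per condition and run them in lockstep. One (3 states) tracks how much of the suffix `yx` has currently been matched; the other (3 states) tracks partial matches of the forbidden pattern `xx`. Each combined state is a pair, one component from each; accept when both components accept.
        x   y  
>  s0   s1  s2 
   s1   s3  s2 
   s2   s4  s2 
   s3   s3  s5 
 * s4   s3  s2 
   s5   s6  s5 
   s6   s3  s5 
(> = start, * = accepting)

start=s0 accept=s4 s0-x->s1 s0-y->s2 s1-x->s3 s1-y->s2 s2-x->s4 s2-y->s2 s3-x->s3 s3-y->s5 s4-x->s3 s4-y->s2 s5-x->s6 s5-y->s5 s6-x->s3 s6-y->s5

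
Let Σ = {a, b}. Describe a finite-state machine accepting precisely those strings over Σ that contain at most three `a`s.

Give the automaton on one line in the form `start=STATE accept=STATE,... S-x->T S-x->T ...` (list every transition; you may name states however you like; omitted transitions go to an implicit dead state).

start=q0 accept=q0,q1,q2,q3 q0-a->q1 q0-b->q0 q1-a->q2 q1-b->q1 q2-a->q3 q2-b->q2 q3-a->q4 q3-b->q3 q4-a->q4 q4-b->q4

Count `a`s, saturating at 4: states q0 through q3 mean 0 through 3 `a`s seen; q4 means more than 3. Each `a` increments (capped at q4); other symbols loop. Accept from {q0, q1, q2, q3}.
A 5-state machine:
        a   b  
>* q0   q1  q0 
 * q1   q2  q1 
 * q2   q3  q2 
 * q3   q4  q3 
   q4   q4  q4 
(> = start, * = accepting)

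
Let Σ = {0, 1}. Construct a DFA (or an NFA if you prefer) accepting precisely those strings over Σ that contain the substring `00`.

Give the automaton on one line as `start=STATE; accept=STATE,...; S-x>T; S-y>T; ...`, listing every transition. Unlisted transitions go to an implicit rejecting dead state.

start=s0; accept=s2; s0-0>s1; s0-1>s0; s1-0>s2; s1-1>s0; s2-0>s2; s2-1>s2

States s0..s1 record the length of the longest prefix of `00` that matches the current input suffix. Reaching s2 means `00` has been seen, and we stay there forever. Accept from s2.
With 3 states:
        0   1  
>  s0   s1  s0 
   s1   s2  s0 
 * s2   s2  s2 
(> = start, * = accepting)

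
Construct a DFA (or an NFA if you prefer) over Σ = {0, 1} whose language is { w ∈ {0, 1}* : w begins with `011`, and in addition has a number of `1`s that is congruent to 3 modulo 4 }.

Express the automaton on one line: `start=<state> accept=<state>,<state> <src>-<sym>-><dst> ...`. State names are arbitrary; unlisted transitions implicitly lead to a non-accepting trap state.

Run two small machines in parallel and take their product. One (5 states) tracks whether the input so far still matches the prefix `011`; the other (4 states) tracks the count of `1`s modulo 4. Each combined state is a pair, one component from each; accept when both components accept. After merging equivalent states the machine shrinks.
8 states suffice.
       0  1 
>  A   B  C 
   B   C  D 
   C   C  C 
   D   C  E 
   E   E  F 
 * F   F  G 
   G   G  H 
   H   H  E 
(> = start, * = accepting)

start=A accept=F A-0->B A-1->C B-0->C B-1->D C-0->C C-1->C D-0->C D-1->E E-0->E E-1->F F-0->F F-1->G G-0->G G-1->H H-0->H H-1->E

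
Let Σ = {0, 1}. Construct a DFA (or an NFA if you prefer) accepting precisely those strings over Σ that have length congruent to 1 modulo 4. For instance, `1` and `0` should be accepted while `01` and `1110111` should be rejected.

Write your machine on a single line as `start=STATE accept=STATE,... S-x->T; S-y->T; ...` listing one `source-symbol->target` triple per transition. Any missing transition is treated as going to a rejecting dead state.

Count input length modulo 4: every symbol advances one step around the cycle s0 → s1 → s2 → s3 → s0. Accept at s1.
        0   1  
>  s0   s1  s1 
 * s1   s2  s2 
   s2   s3  s3 
   s3   s0  s0 
(> = start, * = accepting)

start=s0; accept=s1; s0-0->s1; s0-1->s1; s1-0->s2; s1-1->s2; s2-0->s3; s2-1->s3; s3-0->s0; s3-1->s0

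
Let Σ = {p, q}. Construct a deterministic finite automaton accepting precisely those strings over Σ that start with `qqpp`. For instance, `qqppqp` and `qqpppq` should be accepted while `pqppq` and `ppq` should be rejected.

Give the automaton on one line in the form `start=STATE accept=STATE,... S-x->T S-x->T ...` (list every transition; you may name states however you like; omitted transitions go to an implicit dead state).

Walk along `qqpp` while the input agrees: from A take `q` to B, and so on. Any deviation drops to the rejecting sink F. Once E is reached the prefix is confirmed and every continuation is accepted.
A 6-state machine:
       p  q 
>  A   F  B 
   B   F  C 
   C   D  F 
   D   E  F 
 * E   E  E 
   F   F  F 
(> = start, * = accepting)

start=A accept=E A-p->F A-q->B B-p->F B-q->C C-p->D C-q->F D-p->E D-q->F E-p->E E-q->E F-p->F F-q->F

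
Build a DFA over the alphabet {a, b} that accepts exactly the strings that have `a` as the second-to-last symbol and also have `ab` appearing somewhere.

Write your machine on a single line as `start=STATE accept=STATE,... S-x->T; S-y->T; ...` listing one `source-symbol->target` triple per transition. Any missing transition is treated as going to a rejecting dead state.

start=q0; accept=q2,q5; q0-a->q1; q0-b->q0; q1-a->q1; q1-b->q2; q2-a->q3; q2-b->q4; q3-a->q5; q3-b->q2; q4-a->q3; q4-b->q4; q5-a->q5; q5-b->q2

Handle the two conditions separately and then intersect. The first has 7 states tracking the last 2 symbols read; the second has 3 states tracking whether and how much of `ab` has been seen. A product state is a pair (one from each), accepting exactly when both do. After merging equivalent states the machine shrinks.
With 6 states:
        a   b  
>  q0   q1  q0 
   q1   q1  q2 
 * q2   q3  q4 
   q3   q5  q2 
   q4   q3  q4 
 * q5   q5  q2 
(> = start, * = accepting)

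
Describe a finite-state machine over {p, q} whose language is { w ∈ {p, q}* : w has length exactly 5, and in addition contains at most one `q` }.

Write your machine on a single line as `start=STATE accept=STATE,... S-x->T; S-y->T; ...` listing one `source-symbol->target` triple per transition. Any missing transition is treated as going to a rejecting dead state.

Handle the two conditions separately and then intersect. One (7 states) tracks the input length, saturating at 6; the other (3 states) tracks the count of `q`s, saturating at 2. Each combined state is a pair, one component from each; accept when both components accept. After merging equivalent states the machine shrinks.
11 states suffice.
          p    q  
>  S0     S1   S2 
   S1     S3   S4 
   S2     S4   S5 
   S3     S6   S7 
   S4     S7   S5 
   S5     S5   S5 
   S6     S8   S9 
   S7     S9   S5 
   S8    S10  S10 
   S9    S10   S5 
 * S10    S5   S5 
(> = start, * = accepting)

start=S0; accept=S10; S0-p->S1; S0-q->S2; S1-p->S3; S1-q->S4; S2-p->S4; S2-q->S5; S3-p->S6; S3-q->S7; S4-p->S7; S4-q->S5; S5-p->S5; S5-q->S5; S6-p->S8; S6-q->S9; S7-p->S9; S7-q->S5; S8-p->S10; S8-q->S10; S9-p->S10; S9-q->S5; S10-p->S5; S10-q->S5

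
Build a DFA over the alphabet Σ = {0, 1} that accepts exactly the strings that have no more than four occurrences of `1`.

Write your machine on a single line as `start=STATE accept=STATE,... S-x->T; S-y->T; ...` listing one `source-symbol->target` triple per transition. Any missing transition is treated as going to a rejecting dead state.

start=A; accept=A,B,C,D,E; A-0->A; A-1->B; B-0->B; B-1->C; C-0->C; C-1->D; D-0->D; D-1->E; E-0->E; E-1->F; F-0->F; F-1->F

Count `1`s, saturating at 5: states A through E mean 0 through 4 `1`s seen; F means more than 4. Each `1` increments (capped at F); other symbols loop. Accept from {A, B, C, D, E}.
6 states suffice.
       0  1 
>* A   A  B 
 * B   B  C 
 * C   C  D 
 * D   D  E 
 * E   E  F 
   F   F  F 
(> = start, * = accepting)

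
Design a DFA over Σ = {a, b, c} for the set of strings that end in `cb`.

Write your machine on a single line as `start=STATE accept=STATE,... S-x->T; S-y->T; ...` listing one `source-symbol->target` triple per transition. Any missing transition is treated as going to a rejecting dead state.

start=S0; accept=S2; S0-a->S0; S0-b->S0; S0-c->S1; S1-a->S0; S1-b->S2; S1-c->S1; S2-a->S0; S2-b->S0; S2-c->S1

Remember how much of `cb` the current input suffix matches. State S0 means no match yet; S1 means the last symbol is `c`; S2 means the last 2 symbols are `cb`. Only S2 accepts. On a mismatch, fall back to the longest proper suffix that is still a prefix of `cb`.
A 3-state machine:
        a   b   c  
>  S0   S0  S0  S1 
   S1   S0  S2  S1 
 * S2   S0  S0  S1 
(> = start, * = accepting)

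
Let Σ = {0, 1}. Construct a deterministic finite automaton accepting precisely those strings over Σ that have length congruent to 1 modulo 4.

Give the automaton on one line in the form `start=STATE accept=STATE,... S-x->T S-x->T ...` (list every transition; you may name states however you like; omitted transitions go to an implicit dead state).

start=q0 accept=q1 q0-0->q1 q0-1->q1 q1-0->q2 q1-1->q2 q2-0->q3 q2-1->q3 q3-0->q0 q3-1->q0

Only the length mod 4 matters, so use a 4-cycle: from any state, every input symbol moves to the next state, wrapping q3 back to q0. Mark q1 accepting.
4 states suffice.
        0   1  
>  q0   q1  q1 
 * q1   q2  q2 
   q2   q3  q3 
   q3   q0  q0 
(> = start, * = accepting)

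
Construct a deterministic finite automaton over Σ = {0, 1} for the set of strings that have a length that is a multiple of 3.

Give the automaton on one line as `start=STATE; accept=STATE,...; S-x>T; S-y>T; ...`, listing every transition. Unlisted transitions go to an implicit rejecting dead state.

Count input length modulo 3: every symbol advances one step around the cycle A → B → C → A. Accept at A.
With 3 states:
       0  1 
>* A   B  B 
   B   C  C 
   C   A  A 
(> = start, * = accepting)

start=A; accept=A; A-0>B; A-1>B; B-0>C; B-1>C; C-0>A; C-1>A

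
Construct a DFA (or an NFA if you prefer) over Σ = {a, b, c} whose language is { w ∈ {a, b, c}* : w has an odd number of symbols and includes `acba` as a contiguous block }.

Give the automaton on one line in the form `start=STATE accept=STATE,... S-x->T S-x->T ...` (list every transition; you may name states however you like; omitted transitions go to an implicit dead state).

start=s0 accept=s9 s0-a->s1 s0-b->s2 s0-c->s2 s1-a->s3 s1-b->s0 s1-c->s4 s2-a->s3 s2-b->s0 s2-c->s0 s3-a->s1 s3-b->s2 s3-c->s5 s4-a->s1 s4-b->s6 s4-c->s2 s5-a->s3 s5-b->s7 s5-c->s0 s6-a->s8 s6-b->s0 s6-c->s0 s7-a->s9 s7-b->s2 s7-c->s2 s8-a->s9 s8-b->s9 s8-c->s9 s9-a->s8 s9-b->s8 s9-c->s8

Handle the two conditions separately and then intersect. The first has 2 states tracking the input length modulo 2; the second has 5 states tracking whether and how much of `acba` has been seen. A product state is a pair (one from each), accepting exactly when both do.
A 10-state machine:
        a   b   c  
>  s0   s1  s2  s2 
   s1   s3  s0  s4 
   s2   s3  s0  s0 
   s3   s1  s2  s5 
   s4   s1  s6  s2 
   s5   s3  s7  s0 
   s6   s8  s0  s0 
   s7   s9  s2  s2 
   s8   s9  s9  s9 
 * s9   s8  s8  s8 
(> = start, * = accepting)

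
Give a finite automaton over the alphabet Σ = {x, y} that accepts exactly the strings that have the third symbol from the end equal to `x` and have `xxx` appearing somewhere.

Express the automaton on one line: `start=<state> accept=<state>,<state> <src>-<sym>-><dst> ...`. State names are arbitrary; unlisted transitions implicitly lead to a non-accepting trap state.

start=S0 accept=S3,S4,S5,S6 S0-x->S1 S0-y->S0 S1-x->S2 S1-y->S0 S2-x->S3 S2-y->S0 S3-x->S3 S3-y->S4 S4-x->S5 S4-y->S6 S5-x->S7 S5-y->S8 S6-x->S9 S6-y->S10 S7-x->S3 S7-y->S4 S8-x->S5 S8-y->S6 S9-x->S7 S9-y->S8 S10-x->S9 S10-y->S10

Run two small machines in parallel and take their product. One (15 states) tracks the last 3 symbols read; the other (4 states) tracks whether and how much of `xxx` has been seen. Each combined state is a pair, one component from each; accept when both components accept. Equivalent product states are then merged.
11 states suffice.
          x    y  
>  S0     S1   S0 
   S1     S2   S0 
   S2     S3   S0 
 * S3     S3   S4 
 * S4     S5   S6 
 * S5     S7   S8 
 * S6     S9  S10 
   S7     S3   S4 
   S8     S5   S6 
   S9     S7   S8 
   S10    S9  S10 
(> = start, * = accepting)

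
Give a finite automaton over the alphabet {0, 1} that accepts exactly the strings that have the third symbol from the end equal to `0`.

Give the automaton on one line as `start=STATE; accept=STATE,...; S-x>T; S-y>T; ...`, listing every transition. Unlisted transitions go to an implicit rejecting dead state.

A DFA must remember the last 3 symbols (since which symbol is third-to-last isn't known until the input ends). Use one state per possible window of the last ≤3 symbols; accept from those whose window starts with `0`.
With 15 states:
          0    1  
>  q0     q1   q2 
   q1     q3   q4 
   q2     q5   q6 
   q3     q7   q8 
   q4     q9  q10 
   q5    q11  q12 
   q6    q13  q14 
 * q7     q7   q8 
 * q8     q9  q10 
 * q9    q11  q12 
 * q10   q13  q14 
   q11    q7   q8 
   q12    q9  q10 
   q13   q11  q12 
   q14   q13  q14 
(> = start, * = accepting)

start=q0; accept=q7,q8,q9,q10; q0-0>q1; q0-1>q2; q1-0>q3; q1-1>q4; q2-0>q5; q2-1>q6; q3-0>q7; q3-1>q8; q4-0>q9; q4-1>q10; q5-0>q11; q5-1>q12; q6-0>q13; q6-1>q14; q7-0>q7; q7-1>q8; q8-0>q9; q8-1>q10; q9-0>q11; q9-1>q12; q10-0>q13; q10-1>q14; q11-0>q7; q11-1>q8; q12-0>q9; q12-1>q10; q13-0>q11; q13-1>q12; q14-0>q13; q14-1>q14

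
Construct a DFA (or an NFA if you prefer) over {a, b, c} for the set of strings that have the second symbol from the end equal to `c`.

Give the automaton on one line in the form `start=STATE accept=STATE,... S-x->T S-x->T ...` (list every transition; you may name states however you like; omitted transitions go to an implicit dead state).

Because acceptance depends on a position counted from the end, the machine has to buffer the most recent 2 symbols. Make each state the string of the last up-to-2 symbols read; on input `x` shift the window left and append `x`. Accept when the buffered window has length 2 and begins with `c`.
          a    b    c  
>  s0     s1   s2   s3 
   s1     s4   s5   s6 
   s2     s7   s8   s9 
   s3    s10  s11  s12 
   s4     s4   s5   s6 
   s5     s7   s8   s9 
   s6    s10  s11  s12 
   s7     s4   s5   s6 
   s8     s7   s8   s9 
   s9    s10  s11  s12 
 * s10    s4   s5   s6 
 * s11    s7   s8   s9 
 * s12   s10  s11  s12 
(> = start, * = accepting)

start=s0 accept=s10,s11,s12 s0-a->s1 s0-b->s2 s0-c->s3 s1-a->s4 s1-b->s5 s1-c->s6 s2-a->s7 s2-b->s8 s2-c->s9 s3-a->s10 s3-b->s11 s3-c->s12 s4-a->s4 s4-b->s5 s4-c->s6 s5-a->s7 s5-b->s8 s5-c->s9 s6-a->s10 s6-b->s11 s6-c->s12 s7-a->s4 s7-b->s5 s7-c->s6 s8-a->s7 s8-b->s8 s8-c->s9 s9-a->s10 s9-b->s11 s9-c->s12 s10-a->s4 s10-b->s5 s10-c->s6 s11-a->s7 s11-b->s8 s11-c->s9 s12-a->s10 s12-b->s11 s12-c->s12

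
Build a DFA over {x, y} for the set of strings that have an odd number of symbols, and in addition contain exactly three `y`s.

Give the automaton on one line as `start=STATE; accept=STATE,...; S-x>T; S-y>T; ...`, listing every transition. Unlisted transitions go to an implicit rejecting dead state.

Run two small machines in parallel and take their product. The first has 2 states tracking the input length modulo 2; the second has 5 states tracking the count of `y`s, saturating at 4. A product state is a pair (one from each), accepting exactly when both do. Equivalent product states are then merged.
9 states suffice.
       x  y 
>  A   B  C 
   B   A  D 
   C   D  E 
   D   C  F 
   E   F  G 
   F   E  H 
 * G   H  I 
   H   G  I 
   I   I  I 
(> = start, * = accepting)

start=A; accept=G; A-x>B; A-y>C; B-x>A; B-y>D; C-x>D; C-y>E; D-x>C; D-y>F; E-x>F; E-y>G; F-x>E; F-y>H; G-x>H; G-y>I; H-x>G; H-y>I; I-x>I; I-y>I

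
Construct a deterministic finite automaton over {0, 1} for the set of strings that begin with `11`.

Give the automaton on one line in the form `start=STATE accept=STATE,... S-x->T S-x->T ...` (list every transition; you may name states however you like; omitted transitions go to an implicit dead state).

start=s0 accept=s2 s0-0->s3 s0-1->s1 s1-0->s3 s1-1->s2 s2-0->s2 s2-1->s2 s3-0->s3 s3-1->s3

Walk along `11` while the input agrees: from s0 take `1` to s1, and so on. Any deviation drops to the rejecting sink s3. Once s2 is reached the prefix is confirmed and every continuation is accepted.
        0   1  
>  s0   s3  s1 
   s1   s3  s2 
 * s2   s2  s2 
   s3   s3  s3 
(> = start, * = accepting)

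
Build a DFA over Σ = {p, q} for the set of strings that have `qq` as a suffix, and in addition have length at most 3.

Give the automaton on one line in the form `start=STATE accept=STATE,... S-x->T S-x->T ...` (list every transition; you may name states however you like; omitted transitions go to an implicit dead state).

start=A accept=F,G A-p->B A-q->C B-p->D B-q->E C-p->D C-q->F D-p->D D-q->D E-p->D E-q->G F-p->D F-q->G G-p->D G-q->D

Build one automaton per condition and run them in lockstep. One (3 states) tracks how much of the suffix `qq` has currently been matched; the other (5 states) tracks the input length, saturating at 4. Each combined state is a pair, one component from each; accept when both components accept. Minimizing collapses redundant product states.
With 7 states:
       p  q 
>  A   B  C 
   B   D  E 
   C   D  F 
   D   D  D 
   E   D  G 
 * F   D  G 
 * G   D  D 
(> = start, * = accepting)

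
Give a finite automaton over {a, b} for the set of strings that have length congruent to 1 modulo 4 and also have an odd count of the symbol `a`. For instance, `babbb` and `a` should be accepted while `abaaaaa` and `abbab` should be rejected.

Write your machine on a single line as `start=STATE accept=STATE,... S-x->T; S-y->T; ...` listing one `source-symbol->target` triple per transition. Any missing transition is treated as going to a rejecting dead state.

start=q0; accept=q1; q0-a->q1; q0-b->q2; q1-a->q3; q1-b->q4; q2-a->q4; q2-b->q3; q3-a->q5; q3-b->q6; q4-a->q6; q4-b->q5; q5-a->q0; q5-b->q7; q6-a->q7; q6-b->q0; q7-a->q2; q7-b->q1

Run two small machines in parallel and take their product. One (4 states) tracks the input length modulo 4; the other (2 states) tracks the count of `a`s modulo 2. Each combined state is a pair, one component from each; accept when both components accept.
An 8-state machine:
        a   b  
>  q0   q1  q2 
 * q1   q3  q4 
   q2   q4  q3 
   q3   q5  q6 
   q4   q6  q5 
   q5   q0  q7 
   q6   q7  q0 
   q7   q2  q1 
(> = start, * = accepting)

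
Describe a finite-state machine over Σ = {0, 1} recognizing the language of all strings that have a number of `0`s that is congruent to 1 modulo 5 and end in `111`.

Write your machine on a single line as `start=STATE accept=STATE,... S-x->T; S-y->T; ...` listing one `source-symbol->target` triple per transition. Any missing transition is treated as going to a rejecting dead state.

start=q0; accept=q7; q0-0->q1; q0-1->q0; q1-0->q2; q1-1->q3; q2-0->q4; q2-1->q2; q3-0->q2; q3-1->q5; q4-0->q6; q4-1->q4; q5-0->q2; q5-1->q7; q6-0->q0; q6-1->q6; q7-0->q2; q7-1->q7

Build one automaton per condition and run them in lockstep. The first has 5 states tracking the count of `0`s modulo 5; the second has 4 states tracking how much of the suffix `111` has currently been matched. A product state is a pair (one from each), accepting exactly when both do. Equivalent product states are then merged.
An 8-state machine:
        0   1  
>  q0   q1  q0 
   q1   q2  q3 
   q2   q4  q2 
   q3   q2  q5 
   q4   q6  q4 
   q5   q2  q7 
   q6   q0  q6 
 * q7   q2  q7 
(> = start, * = accepting)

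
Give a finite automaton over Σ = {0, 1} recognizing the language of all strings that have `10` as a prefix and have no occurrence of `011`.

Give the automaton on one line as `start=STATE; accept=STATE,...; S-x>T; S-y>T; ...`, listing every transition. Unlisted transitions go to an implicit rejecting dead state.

start=s0; accept=s3,s4; s0-0>s1; s0-1>s2; s1-0>s1; s1-1>s1; s2-0>s3; s2-1>s1; s3-0>s3; s3-1>s4; s4-0>s3; s4-1>s1

Build one automaton per condition and run them in lockstep. One (4 states) tracks whether the input so far still matches the prefix `10`; the other (4 states) tracks partial matches of the forbidden pattern `011`. Each combined state is a pair, one component from each; accept when both components accept. Minimizing collapses redundant product states.
        0   1  
>  s0   s1  s2 
   s1   s1  s1 
   s2   s3  s1 
 * s3   s3  s4 
 * s4   s3  s1 
(> = start, * = accepting)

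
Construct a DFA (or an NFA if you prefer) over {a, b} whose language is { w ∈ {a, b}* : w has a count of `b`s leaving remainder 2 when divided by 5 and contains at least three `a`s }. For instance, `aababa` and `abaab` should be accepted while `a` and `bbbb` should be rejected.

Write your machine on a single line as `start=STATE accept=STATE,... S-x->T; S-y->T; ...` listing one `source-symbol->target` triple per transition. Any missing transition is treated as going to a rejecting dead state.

start=s0; accept=s14; s0-a->s1; s0-b->s2; s1-a->s3; s1-b->s4; s2-a->s4; s2-b->s5; s3-a->s6; s3-b->s7; s4-a->s7; s4-b->s8; s5-a->s8; s5-b->s9; s6-a->s6; s6-b->s10; s7-a->s10; s7-b->s11; s8-a->s11; s8-b->s12; s9-a->s12; s9-b->s13; s10-a->s10; s10-b->s14; s11-a->s14; s11-b->s15; s12-a->s15; s12-b->s16; s13-a->s16; s13-b->s0; s14-a->s14; s14-b->s17; s15-a->s17; s15-b->s18; s16-a->s18; s16-b->s1; s17-a->s17; s17-b->s19; s18-a->s19; s18-b->s3; s19-a->s19; s19-b->s6

Run two small machines in parallel and take their product. One (5 states) tracks the count of `b`s modulo 5; the other (5 states) tracks the count of `a`s, saturating at 4. Each combined state is a pair, one component from each; accept when both components accept. Minimizing collapses redundant product states.
20 states suffice.
          a    b  
>  s0     s1   s2 
   s1     s3   s4 
   s2     s4   s5 
   s3     s6   s7 
   s4     s7   s8 
   s5     s8   s9 
   s6     s6  s10 
   s7    s10  s11 
   s8    s11  s12 
   s9    s12  s13 
   s10   s10  s14 
   s11   s14  s15 
   s12   s15  s16 
   s13   s16   s0 
 * s14   s14  s17 
   s15   s17  s18 
   s16   s18   s1 
   s17   s17  s19 
   s18   s19   s3 
   s19   s19   s6 
(> = start, * = accepting)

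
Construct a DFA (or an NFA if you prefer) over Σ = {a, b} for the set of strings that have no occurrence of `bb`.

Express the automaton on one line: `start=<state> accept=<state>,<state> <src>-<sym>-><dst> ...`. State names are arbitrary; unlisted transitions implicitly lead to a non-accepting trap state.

start=q0 accept=q0,q1 q0-a->q0 q0-b->q1 q1-a->q0 q1-b->q2 q2-a->q2 q2-b->q2

This is the complement of 'contains `bb`'. Use the same substring-matching states — q0 through q2 holding how much of `bb` has just been matched — but flip the accepting set: everything except the trap q2 accepts.
A 3-state machine:
        a   b  
>* q0   q0  q1 
 * q1   q0  q2 
   q2   q2  q2 
(> = start, * = accepting)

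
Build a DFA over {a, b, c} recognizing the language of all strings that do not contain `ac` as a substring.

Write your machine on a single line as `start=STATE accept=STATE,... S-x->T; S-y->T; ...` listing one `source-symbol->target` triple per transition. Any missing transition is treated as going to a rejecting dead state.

start=q0; accept=q0,q1; q0-a->q1; q0-b->q0; q0-c->q0; q1-a->q1; q1-b->q0; q1-c->q2; q2-a->q2; q2-b->q2; q2-c->q2

This is the complement of 'contains `ac`'. Use the same substring-matching states — q0 through q2 holding how much of `ac` has just been matched — but flip the accepting set: everything except the trap q2 accepts.
With 3 states:
        a   b   c  
>* q0   q1  q0  q0 
 * q1   q1  q0  q2 
   q2   q2  q2  q2 
(> = start, * = accepting)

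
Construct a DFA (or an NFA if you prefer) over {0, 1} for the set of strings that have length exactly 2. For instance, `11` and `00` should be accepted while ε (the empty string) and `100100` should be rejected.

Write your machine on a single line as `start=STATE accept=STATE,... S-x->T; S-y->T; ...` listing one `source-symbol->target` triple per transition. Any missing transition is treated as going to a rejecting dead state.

start=S0; accept=S2; S0-0->S1; S0-1->S1; S1-0->S2; S1-1->S2; S2-0->S3; S2-1->S3; S3-0->S3; S3-1->S3

We only need to distinguish lengths 0, 1, …, 2, and '>2'. Chain S0 → S1 → S2 → S3 on every symbol, with S3 looping. Accepting states: {S2}.
        0   1  
>  S0   S1  S1 
   S1   S2  S2 
 * S2   S3  S3 
   S3   S3  S3 
(> = start, * = accepting)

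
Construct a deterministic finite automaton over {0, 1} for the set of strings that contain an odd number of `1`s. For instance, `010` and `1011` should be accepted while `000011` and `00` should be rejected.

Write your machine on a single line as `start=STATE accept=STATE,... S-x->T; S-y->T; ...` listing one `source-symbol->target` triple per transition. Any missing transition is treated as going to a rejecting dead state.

start=q0; accept=q1; q0-0->q0; q0-1->q1; q1-0->q1; q1-1->q0

Keep the running count of `1`s modulo 2: each `1` advances along the cycle q0 → q1 → q0 while other symbols loop. Accept at q1.
With 2 states:
        0   1  
>  q0   q0  q1 
 * q1   q1  q0 
(> = start, * = accepting)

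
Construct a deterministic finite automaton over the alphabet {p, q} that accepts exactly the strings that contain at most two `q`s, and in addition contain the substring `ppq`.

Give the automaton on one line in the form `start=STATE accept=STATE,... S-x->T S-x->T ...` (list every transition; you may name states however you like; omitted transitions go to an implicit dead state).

start=A accept=G,I A-p->B A-q->C B-p->D B-q->C C-p->E C-q->F D-p->D D-q->G E-p->H E-q->F F-p->F F-q->F G-p->G G-q->I H-p->H H-q->I I-p->I I-q->F

Build one automaton per condition and run them in lockstep. One (4 states) tracks the count of `q`s, saturating at 3; the other (4 states) tracks whether and how much of `ppq` has been seen. Each combined state is a pair, one component from each; accept when both components accept. Equivalent product states are then merged.
A 9-state machine:
       p  q 
>  A   B  C 
   B   D  C 
   C   E  F 
   D   D  G 
   E   H  F 
   F   F  F 
 * G   G  I 
   H   H  I 
 * I   I  F 
(> = start, * = accepting)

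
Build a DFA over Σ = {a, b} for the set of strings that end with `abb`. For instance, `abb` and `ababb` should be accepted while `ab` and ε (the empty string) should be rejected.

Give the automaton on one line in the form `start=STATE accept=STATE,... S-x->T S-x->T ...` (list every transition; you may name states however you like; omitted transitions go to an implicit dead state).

start=q0 accept=q3 q0-a->q1 q0-b->q0 q1-a->q1 q1-b->q2 q2-a->q1 q2-b->q3 q3-a->q1 q3-b->q0

Remember how much of `abb` the current input suffix matches. State q0 means no match yet; q1 means the last symbol is `a`; q2 means the last 2 symbols are `ab`; q3 means the last 3 symbols are `abb`. Only q3 accepts. On a mismatch, fall back to the longest proper suffix that is still a prefix of `abb`.
A 4-state machine:
        a   b  
>  q0   q1  q0 
   q1   q1  q2 
   q2   q1  q3 
 * q3   q1  q0 
(> = start, * = accepting)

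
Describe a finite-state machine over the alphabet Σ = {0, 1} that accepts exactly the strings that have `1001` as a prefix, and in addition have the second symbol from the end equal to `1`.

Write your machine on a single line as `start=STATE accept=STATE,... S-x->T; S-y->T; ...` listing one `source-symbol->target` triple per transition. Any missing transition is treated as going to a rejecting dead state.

start=A; accept=K,L; A-0->B; A-1->C; B-0->D; B-1->E; C-0->F; C-1->G; D-0->D; D-1->E; E-0->H; E-1->G; F-0->I; F-1->E; G-0->H; G-1->G; H-0->D; H-1->E; I-0->D; I-1->J; J-0->K; J-1->L; K-0->M; K-1->J; L-0->K; L-1->L; M-0->M; M-1->J

Build one automaton per condition and run them in lockstep. One (6 states) tracks whether the input so far still matches the prefix `1001`; the other (7 states) tracks the last 2 symbols read. Each combined state is a pair, one component from each; accept when both components accept.
       0  1 
>  A   B  C 
   B   D  E 
   C   F  G 
   D   D  E 
   E   H  G 
   F   I  E 
   G   H  G 
   H   D  E 
   I   D  J 
   J   K  L 
 * K   M  J 
 * L   K  L 
   M   M  J 
(> = start, * = accepting)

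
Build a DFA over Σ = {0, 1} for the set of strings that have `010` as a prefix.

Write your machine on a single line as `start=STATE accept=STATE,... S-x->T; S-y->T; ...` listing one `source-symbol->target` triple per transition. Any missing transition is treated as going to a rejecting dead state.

Check the first 3 symbols one by one: s0 through s2 record how many have matched `010` so far; any wrong symbol goes to the dead state s4. After all 3 match we enter the accepting sink s3.
A 5-state machine:
        0   1  
>  s0   s1  s4 
   s1   s4  s2 
   s2   s3  s4 
 * s3   s3  s3 
   s4   s4  s4 
(> = start, * = accepting)

start=s0; accept=s3; s0-0->s1; s0-1->s4; s1-0->s4; s1-1->s2; s2-0->s3; s2-1->s4; s3-0->s3; s3-1->s3; s4-0->s4; s4-1->s4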